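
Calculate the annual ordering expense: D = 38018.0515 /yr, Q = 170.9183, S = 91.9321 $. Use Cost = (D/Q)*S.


Number of orders = D/Q = 222.4341
Cost = 222.4341 * 91.9321 = 20448.8303

20448.8303 $/yr


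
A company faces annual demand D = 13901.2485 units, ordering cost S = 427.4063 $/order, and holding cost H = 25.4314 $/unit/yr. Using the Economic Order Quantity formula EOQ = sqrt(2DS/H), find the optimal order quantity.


2*D*S = 2 * 13901.2485 * 427.4063 = 11882962.3735
2*D*S/H = 467255.5335
EOQ = sqrt(467255.5335) = 683.5609

683.5609 units


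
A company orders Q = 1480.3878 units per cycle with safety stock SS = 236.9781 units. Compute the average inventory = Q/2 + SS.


Q/2 = 740.1939
Avg = 740.1939 + 236.9781 = 977.1720

977.1720 units


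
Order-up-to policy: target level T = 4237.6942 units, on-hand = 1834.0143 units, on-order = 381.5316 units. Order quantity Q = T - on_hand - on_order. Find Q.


Inventory position = OH + OO = 1834.0143 + 381.5316 = 2215.5459
Q = 4237.6942 - 2215.5459 = 2022.1483

2022.1483 units


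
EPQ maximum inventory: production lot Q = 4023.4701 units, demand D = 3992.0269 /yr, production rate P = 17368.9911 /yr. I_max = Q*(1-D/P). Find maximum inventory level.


D/P = 0.2298
1 - D/P = 0.7702
I_max = 4023.4701 * 0.7702 = 3098.7301

3098.7301 units


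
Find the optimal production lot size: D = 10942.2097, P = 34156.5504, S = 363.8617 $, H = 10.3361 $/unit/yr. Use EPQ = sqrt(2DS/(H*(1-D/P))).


1 - D/P = 1 - 0.3204 = 0.6796
H*(1-D/P) = 7.0249
2DS = 7962902.0464
EPQ = sqrt(1133528.1770) = 1064.6728

1064.6728 units


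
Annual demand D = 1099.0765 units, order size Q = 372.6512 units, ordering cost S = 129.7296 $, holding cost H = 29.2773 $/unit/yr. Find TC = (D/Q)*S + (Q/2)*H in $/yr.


Ordering cost = D*S/Q = 382.6172
Holding cost = Q*H/2 = 5455.1105
TC = 382.6172 + 5455.1105 = 5837.7277

5837.7277 $/yr


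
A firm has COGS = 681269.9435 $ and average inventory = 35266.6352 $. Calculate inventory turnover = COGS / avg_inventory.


Turnover = 681269.9435 / 35266.6352 = 19.3177

19.3177


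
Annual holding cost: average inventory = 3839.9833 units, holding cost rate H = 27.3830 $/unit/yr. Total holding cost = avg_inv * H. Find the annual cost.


Cost = 3839.9833 * 27.3830 = 105150.2627

105150.2627 $/yr


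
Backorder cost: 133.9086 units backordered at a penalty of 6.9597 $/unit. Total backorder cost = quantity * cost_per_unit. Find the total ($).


Total = 133.9086 * 6.9597 = 931.9637

931.9637 $


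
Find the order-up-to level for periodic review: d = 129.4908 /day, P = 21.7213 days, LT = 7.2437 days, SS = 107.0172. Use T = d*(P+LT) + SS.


P + LT = 28.9650
d*(P+LT) = 129.4908 * 28.9650 = 3750.7010
T = 3750.7010 + 107.0172 = 3857.7182

3857.7182 units


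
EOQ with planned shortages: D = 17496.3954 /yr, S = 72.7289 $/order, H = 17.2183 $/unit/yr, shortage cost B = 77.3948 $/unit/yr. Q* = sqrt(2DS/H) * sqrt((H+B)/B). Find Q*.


sqrt(2DS/H) = 384.4569
sqrt((H+B)/B) = 1.1057
Q* = 384.4569 * 1.1057 = 425.0768

425.0768 units


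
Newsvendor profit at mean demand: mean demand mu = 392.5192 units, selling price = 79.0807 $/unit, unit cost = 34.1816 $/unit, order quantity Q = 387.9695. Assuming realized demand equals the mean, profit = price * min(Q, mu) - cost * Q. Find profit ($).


Sales at mu = min(387.9695, 392.5192) = 387.9695
Revenue = 79.0807 * 387.9695 = 30680.8996
Total cost = 34.1816 * 387.9695 = 13261.4183
Profit = 30680.8996 - 13261.4183 = 17419.4814

17419.4814 $


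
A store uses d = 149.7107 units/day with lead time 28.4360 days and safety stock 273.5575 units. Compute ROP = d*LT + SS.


d*LT = 149.7107 * 28.4360 = 4257.1735
ROP = 4257.1735 + 273.5575 = 4530.7310

4530.7310 units


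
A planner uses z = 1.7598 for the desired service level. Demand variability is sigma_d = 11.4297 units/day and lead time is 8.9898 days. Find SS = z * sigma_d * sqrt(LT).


sqrt(LT) = sqrt(8.9898) = 2.9983
SS = 1.7598 * 11.4297 * 2.9983 = 60.3078

60.3078 units


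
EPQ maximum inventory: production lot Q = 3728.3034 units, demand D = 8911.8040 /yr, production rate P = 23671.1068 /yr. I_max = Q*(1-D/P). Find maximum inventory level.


D/P = 0.3765
1 - D/P = 0.6235
I_max = 3728.3034 * 0.6235 = 2324.6551

2324.6551 units


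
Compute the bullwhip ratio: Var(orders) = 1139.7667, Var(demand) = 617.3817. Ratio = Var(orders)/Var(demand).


BW = 1139.7667 / 617.3817 = 1.8461

1.8461


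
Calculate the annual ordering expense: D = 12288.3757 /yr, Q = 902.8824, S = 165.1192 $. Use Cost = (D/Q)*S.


Number of orders = D/Q = 13.6102
Cost = 13.6102 * 165.1192 = 2247.2991

2247.2991 $/yr


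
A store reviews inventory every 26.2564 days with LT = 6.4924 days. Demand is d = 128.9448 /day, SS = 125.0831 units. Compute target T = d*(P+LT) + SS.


P + LT = 32.7488
d*(P+LT) = 128.9448 * 32.7488 = 4222.7875
T = 4222.7875 + 125.0831 = 4347.8706

4347.8706 units


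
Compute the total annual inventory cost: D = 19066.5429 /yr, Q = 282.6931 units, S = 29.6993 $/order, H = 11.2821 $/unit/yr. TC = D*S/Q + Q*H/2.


Ordering cost = D*S/Q = 2003.1015
Holding cost = Q*H/2 = 1594.6859
TC = 2003.1015 + 1594.6859 = 3597.7874

3597.7874 $/yr


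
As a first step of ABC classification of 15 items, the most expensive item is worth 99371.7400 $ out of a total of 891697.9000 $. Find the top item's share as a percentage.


Top item = 99371.7400
Total = 891697.9000
Percentage = 99371.7400 / 891697.9000 * 100 = 11.1441

11.1441%


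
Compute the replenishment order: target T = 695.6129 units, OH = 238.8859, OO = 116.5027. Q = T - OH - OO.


Inventory position = OH + OO = 238.8859 + 116.5027 = 355.3886
Q = 695.6129 - 355.3886 = 340.2243

340.2243 units


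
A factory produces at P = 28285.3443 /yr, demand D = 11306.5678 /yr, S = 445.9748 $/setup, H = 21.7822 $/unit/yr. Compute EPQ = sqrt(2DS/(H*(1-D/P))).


1 - D/P = 1 - 0.3997 = 0.6003
H*(1-D/P) = 13.0751
2DS = 10084888.6266
EPQ = sqrt(771301.9743) = 878.2380

878.2380 units


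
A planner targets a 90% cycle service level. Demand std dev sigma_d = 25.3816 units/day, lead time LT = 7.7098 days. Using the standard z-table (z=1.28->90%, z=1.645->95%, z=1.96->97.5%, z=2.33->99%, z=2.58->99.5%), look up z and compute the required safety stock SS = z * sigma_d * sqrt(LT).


From the table, SL = 90% corresponds to z = 1.28
sqrt(LT) = sqrt(7.7098) = 2.7767
SS = 1.28 * 25.3816 * 2.7767 = 90.2091

90.2091 units


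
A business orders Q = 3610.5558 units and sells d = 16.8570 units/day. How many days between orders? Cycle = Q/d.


Cycle = 3610.5558 / 16.8570 = 214.1873

214.1873 days


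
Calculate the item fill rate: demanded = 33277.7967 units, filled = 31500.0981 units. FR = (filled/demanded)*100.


FR = 31500.0981 / 33277.7967 * 100 = 94.6580

94.6580%


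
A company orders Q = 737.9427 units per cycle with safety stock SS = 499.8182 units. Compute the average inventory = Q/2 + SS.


Q/2 = 368.9713
Avg = 368.9713 + 499.8182 = 868.7895

868.7895 units


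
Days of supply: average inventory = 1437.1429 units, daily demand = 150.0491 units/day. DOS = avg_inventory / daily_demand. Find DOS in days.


DOS = 1437.1429 / 150.0491 = 9.5778

9.5778 days


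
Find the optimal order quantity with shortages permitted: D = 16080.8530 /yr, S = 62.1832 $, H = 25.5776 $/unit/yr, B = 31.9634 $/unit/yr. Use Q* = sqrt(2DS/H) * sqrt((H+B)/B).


sqrt(2DS/H) = 279.6251
sqrt((H+B)/B) = 1.3417
Q* = 279.6251 * 1.3417 = 375.1789

375.1789 units


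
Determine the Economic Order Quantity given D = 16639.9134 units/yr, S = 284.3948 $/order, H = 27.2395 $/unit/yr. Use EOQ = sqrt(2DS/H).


2*D*S = 2 * 16639.9134 * 284.3948 = 9464609.6868
2*D*S/H = 347459.0094
EOQ = sqrt(347459.0094) = 589.4565

589.4565 units


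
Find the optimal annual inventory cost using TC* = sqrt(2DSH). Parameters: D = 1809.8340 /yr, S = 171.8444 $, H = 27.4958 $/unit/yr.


2*D*S*H = 17102928.5980
TC* = sqrt(17102928.5980) = 4135.5687

4135.5687 $/yr


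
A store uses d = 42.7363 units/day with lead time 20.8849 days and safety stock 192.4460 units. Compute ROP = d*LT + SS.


d*LT = 42.7363 * 20.8849 = 892.5434
ROP = 892.5434 + 192.4460 = 1084.9894

1084.9894 units


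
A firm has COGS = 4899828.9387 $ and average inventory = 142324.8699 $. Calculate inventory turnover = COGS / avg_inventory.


Turnover = 4899828.9387 / 142324.8699 = 34.4271

34.4271


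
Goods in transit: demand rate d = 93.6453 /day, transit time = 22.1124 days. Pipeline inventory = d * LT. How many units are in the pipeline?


Pipeline = 93.6453 * 22.1124 = 2070.7223

2070.7223 units


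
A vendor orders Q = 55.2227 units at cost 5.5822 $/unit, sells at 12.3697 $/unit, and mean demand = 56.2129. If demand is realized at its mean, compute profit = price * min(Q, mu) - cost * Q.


Sales at mu = min(55.2227, 56.2129) = 55.2227
Revenue = 12.3697 * 55.2227 = 683.0882
Total cost = 5.5822 * 55.2227 = 308.2642
Profit = 683.0882 - 308.2642 = 374.8241

374.8241 $


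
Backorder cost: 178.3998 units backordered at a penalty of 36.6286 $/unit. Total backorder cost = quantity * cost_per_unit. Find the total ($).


Total = 178.3998 * 36.6286 = 6534.5349

6534.5349 $


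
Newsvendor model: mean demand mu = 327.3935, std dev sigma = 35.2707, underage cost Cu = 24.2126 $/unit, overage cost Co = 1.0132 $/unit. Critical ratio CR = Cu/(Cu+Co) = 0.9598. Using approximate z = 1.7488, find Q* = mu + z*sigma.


CR = Cu/(Cu+Co) = 24.2126/(24.2126+1.0132) = 0.9598
z = 1.7488
Q* = 327.3935 + 1.7488 * 35.2707 = 389.0749

389.0749 units


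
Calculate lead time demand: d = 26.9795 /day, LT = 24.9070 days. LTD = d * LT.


LTD = 26.9795 * 24.9070 = 671.9784

671.9784 units


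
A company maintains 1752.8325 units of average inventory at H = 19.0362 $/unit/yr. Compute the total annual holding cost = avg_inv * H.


Cost = 1752.8325 * 19.0362 = 33367.2700

33367.2700 $/yr


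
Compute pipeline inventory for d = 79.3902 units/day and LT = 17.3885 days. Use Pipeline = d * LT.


Pipeline = 79.3902 * 17.3885 = 1380.4765

1380.4765 units


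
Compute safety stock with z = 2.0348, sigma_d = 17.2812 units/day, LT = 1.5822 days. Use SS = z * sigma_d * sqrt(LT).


sqrt(LT) = sqrt(1.5822) = 1.2579
SS = 2.0348 * 17.2812 * 1.2579 = 44.2310

44.2310 units


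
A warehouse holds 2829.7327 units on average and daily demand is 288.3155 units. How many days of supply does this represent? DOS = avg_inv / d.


DOS = 2829.7327 / 288.3155 = 9.8147

9.8147 days


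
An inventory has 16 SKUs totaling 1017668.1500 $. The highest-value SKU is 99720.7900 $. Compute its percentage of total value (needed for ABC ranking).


Top item = 99720.7900
Total = 1017668.1500
Percentage = 99720.7900 / 1017668.1500 * 100 = 9.7989

9.7989%


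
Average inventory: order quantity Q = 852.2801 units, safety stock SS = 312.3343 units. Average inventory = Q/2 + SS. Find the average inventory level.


Q/2 = 426.1400
Avg = 426.1400 + 312.3343 = 738.4743

738.4743 units


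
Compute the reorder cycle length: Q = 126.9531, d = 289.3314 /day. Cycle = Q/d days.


Cycle = 126.9531 / 289.3314 = 0.4388

0.4388 days


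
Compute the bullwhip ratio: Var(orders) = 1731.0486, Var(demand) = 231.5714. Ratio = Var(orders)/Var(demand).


BW = 1731.0486 / 231.5714 = 7.4752

7.4752


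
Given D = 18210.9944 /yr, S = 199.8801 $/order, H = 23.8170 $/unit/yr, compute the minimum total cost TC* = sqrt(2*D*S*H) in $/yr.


2*D*S*H = 173388492.6953
TC* = sqrt(173388492.6953) = 13167.7064

13167.7064 $/yr


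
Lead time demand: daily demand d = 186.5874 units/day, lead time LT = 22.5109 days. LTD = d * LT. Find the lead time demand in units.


LTD = 186.5874 * 22.5109 = 4200.2503

4200.2503 units


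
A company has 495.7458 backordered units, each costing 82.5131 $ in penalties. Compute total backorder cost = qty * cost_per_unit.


Total = 495.7458 * 82.5131 = 40905.5228

40905.5228 $


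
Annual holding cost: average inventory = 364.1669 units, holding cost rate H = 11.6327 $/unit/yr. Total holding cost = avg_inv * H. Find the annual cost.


Cost = 364.1669 * 11.6327 = 4236.2443

4236.2443 $/yr


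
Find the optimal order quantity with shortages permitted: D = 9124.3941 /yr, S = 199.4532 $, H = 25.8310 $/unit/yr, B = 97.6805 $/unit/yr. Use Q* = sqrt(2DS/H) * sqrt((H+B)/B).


sqrt(2DS/H) = 375.3764
sqrt((H+B)/B) = 1.1245
Q* = 375.3764 * 1.1245 = 422.1013

422.1013 units


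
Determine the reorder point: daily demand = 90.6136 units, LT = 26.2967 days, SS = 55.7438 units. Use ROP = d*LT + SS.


d*LT = 90.6136 * 26.2967 = 2382.8387
ROP = 2382.8387 + 55.7438 = 2438.5825

2438.5825 units


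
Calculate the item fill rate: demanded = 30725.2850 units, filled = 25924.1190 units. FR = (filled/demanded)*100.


FR = 25924.1190 / 30725.2850 * 100 = 84.3739

84.3739%


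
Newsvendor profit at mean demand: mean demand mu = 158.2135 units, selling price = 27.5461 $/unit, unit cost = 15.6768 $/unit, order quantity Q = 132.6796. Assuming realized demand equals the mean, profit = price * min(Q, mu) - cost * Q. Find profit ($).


Sales at mu = min(132.6796, 158.2135) = 132.6796
Revenue = 27.5461 * 132.6796 = 3654.8055
Total cost = 15.6768 * 132.6796 = 2079.9916
Profit = 3654.8055 - 2079.9916 = 1574.8140

1574.8140 $


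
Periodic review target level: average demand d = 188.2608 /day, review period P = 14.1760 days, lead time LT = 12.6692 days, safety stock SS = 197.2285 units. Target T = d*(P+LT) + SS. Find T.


P + LT = 26.8452
d*(P+LT) = 188.2608 * 26.8452 = 5053.8988
T = 5053.8988 + 197.2285 = 5251.1273

5251.1273 units


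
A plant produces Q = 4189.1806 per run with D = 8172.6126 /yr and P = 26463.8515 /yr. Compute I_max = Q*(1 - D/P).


D/P = 0.3088
1 - D/P = 0.6912
I_max = 4189.1806 * 0.6912 = 2895.4706

2895.4706 units


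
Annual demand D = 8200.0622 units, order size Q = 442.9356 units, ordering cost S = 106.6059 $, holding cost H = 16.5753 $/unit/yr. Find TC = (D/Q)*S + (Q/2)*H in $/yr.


Ordering cost = D*S/Q = 1973.5939
Holding cost = Q*H/2 = 3670.8952
TC = 1973.5939 + 3670.8952 = 5644.4892

5644.4892 $/yr


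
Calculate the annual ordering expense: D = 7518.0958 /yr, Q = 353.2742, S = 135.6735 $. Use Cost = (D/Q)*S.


Number of orders = D/Q = 21.2812
Cost = 21.2812 * 135.6735 = 2887.2937

2887.2937 $/yr


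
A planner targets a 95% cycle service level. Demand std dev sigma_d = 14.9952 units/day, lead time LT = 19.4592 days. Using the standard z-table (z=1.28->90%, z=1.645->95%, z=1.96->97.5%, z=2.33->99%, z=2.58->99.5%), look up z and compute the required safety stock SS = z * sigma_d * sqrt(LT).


From the table, SL = 95% corresponds to z = 1.645
sqrt(LT) = sqrt(19.4592) = 4.4113
SS = 1.645 * 14.9952 * 4.4113 = 108.8130

108.8130 units


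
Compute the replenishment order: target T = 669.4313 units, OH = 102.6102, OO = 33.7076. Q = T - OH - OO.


Inventory position = OH + OO = 102.6102 + 33.7076 = 136.3178
Q = 669.4313 - 136.3178 = 533.1135

533.1135 units


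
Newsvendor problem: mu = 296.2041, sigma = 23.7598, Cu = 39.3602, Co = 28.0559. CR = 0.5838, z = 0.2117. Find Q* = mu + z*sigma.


CR = Cu/(Cu+Co) = 39.3602/(39.3602+28.0559) = 0.5838
z = 0.2117
Q* = 296.2041 + 0.2117 * 23.7598 = 301.2340

301.2340 units


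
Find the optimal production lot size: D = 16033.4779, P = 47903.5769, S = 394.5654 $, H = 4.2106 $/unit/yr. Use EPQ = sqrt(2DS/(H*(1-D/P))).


1 - D/P = 1 - 0.3347 = 0.6653
H*(1-D/P) = 2.8013
2DS = 12652511.2420
EPQ = sqrt(4516658.7163) = 2125.2432

2125.2432 units


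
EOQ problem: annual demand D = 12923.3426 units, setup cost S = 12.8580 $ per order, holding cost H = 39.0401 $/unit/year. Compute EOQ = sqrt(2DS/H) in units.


2*D*S = 2 * 12923.3426 * 12.8580 = 332336.6783
2*D*S/H = 8512.7005
EOQ = sqrt(8512.7005) = 92.2643

92.2643 units


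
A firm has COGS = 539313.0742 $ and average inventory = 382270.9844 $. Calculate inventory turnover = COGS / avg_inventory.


Turnover = 539313.0742 / 382270.9844 = 1.4108

1.4108


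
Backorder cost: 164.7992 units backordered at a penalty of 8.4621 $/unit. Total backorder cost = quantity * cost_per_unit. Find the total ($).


Total = 164.7992 * 8.4621 = 1394.5473

1394.5473 $


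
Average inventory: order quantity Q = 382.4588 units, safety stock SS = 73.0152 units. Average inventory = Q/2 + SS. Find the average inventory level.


Q/2 = 191.2294
Avg = 191.2294 + 73.0152 = 264.2446

264.2446 units


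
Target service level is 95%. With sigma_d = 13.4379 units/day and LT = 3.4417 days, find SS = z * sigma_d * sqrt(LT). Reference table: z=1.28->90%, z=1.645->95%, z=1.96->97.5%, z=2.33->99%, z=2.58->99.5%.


From the table, SL = 95% corresponds to z = 1.645
sqrt(LT) = sqrt(3.4417) = 1.8552
SS = 1.645 * 13.4379 * 1.8552 = 41.0094

41.0094 units


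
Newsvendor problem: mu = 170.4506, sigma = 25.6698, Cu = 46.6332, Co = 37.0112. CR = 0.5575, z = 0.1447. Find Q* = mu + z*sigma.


CR = Cu/(Cu+Co) = 46.6332/(46.6332+37.0112) = 0.5575
z = 0.1447
Q* = 170.4506 + 0.1447 * 25.6698 = 174.1650

174.1650 units


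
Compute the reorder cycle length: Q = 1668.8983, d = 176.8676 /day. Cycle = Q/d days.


Cycle = 1668.8983 / 176.8676 = 9.4359

9.4359 days


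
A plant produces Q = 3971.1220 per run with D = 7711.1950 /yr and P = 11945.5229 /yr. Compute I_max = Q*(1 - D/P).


D/P = 0.6455
1 - D/P = 0.3545
I_max = 3971.1220 * 0.3545 = 1407.6431

1407.6431 units


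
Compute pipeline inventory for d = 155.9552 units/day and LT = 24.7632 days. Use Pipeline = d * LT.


Pipeline = 155.9552 * 24.7632 = 3861.9498

3861.9498 units


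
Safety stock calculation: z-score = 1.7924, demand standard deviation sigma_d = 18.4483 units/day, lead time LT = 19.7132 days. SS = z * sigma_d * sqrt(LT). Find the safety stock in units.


sqrt(LT) = sqrt(19.7132) = 4.4400
SS = 1.7924 * 18.4483 * 4.4400 = 146.8148

146.8148 units


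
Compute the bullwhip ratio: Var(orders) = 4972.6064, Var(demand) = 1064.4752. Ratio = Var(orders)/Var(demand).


BW = 4972.6064 / 1064.4752 = 4.6714

4.6714


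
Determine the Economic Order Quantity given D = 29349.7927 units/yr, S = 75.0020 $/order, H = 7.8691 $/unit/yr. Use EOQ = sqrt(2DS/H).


2*D*S = 2 * 29349.7927 * 75.0020 = 4402586.3042
2*D*S/H = 559477.7426
EOQ = sqrt(559477.7426) = 747.9824

747.9824 units


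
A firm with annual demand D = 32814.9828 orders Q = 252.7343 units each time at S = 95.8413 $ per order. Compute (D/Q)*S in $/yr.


Number of orders = D/Q = 129.8398
Cost = 129.8398 * 95.8413 = 12444.0197

12444.0197 $/yr


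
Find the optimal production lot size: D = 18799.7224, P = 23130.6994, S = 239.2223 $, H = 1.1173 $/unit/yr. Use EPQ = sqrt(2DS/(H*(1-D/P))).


1 - D/P = 1 - 0.8128 = 0.1872
H*(1-D/P) = 0.2092
2DS = 8994625.6638
EPQ = sqrt(42994824.6657) = 6557.0439

6557.0439 units


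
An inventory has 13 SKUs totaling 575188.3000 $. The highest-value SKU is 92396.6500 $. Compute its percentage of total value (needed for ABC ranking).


Top item = 92396.6500
Total = 575188.3000
Percentage = 92396.6500 / 575188.3000 * 100 = 16.0637

16.0637%


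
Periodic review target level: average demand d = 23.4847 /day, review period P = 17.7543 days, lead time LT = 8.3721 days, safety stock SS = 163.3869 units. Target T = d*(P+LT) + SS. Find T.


P + LT = 26.1264
d*(P+LT) = 23.4847 * 26.1264 = 613.5707
T = 613.5707 + 163.3869 = 776.9576

776.9576 units


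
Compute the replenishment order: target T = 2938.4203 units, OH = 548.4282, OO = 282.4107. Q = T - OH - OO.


Inventory position = OH + OO = 548.4282 + 282.4107 = 830.8389
Q = 2938.4203 - 830.8389 = 2107.5814

2107.5814 units


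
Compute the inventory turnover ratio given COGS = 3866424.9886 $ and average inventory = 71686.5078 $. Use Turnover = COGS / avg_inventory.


Turnover = 3866424.9886 / 71686.5078 = 53.9352

53.9352


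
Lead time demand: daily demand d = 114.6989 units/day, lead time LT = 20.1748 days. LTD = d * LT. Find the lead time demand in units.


LTD = 114.6989 * 20.1748 = 2314.0274

2314.0274 units


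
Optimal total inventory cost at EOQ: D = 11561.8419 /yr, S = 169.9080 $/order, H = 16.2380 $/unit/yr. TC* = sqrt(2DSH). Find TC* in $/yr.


2*D*S*H = 63797459.8038
TC* = sqrt(63797459.8038) = 7987.3312

7987.3312 $/yr


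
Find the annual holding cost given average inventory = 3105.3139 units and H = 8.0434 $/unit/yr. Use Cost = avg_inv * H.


Cost = 3105.3139 * 8.0434 = 24977.2818

24977.2818 $/yr


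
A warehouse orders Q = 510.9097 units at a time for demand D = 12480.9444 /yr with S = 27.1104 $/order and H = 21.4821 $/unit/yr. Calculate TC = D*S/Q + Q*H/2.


Ordering cost = D*S/Q = 662.2763
Holding cost = Q*H/2 = 5487.7066
TC = 662.2763 + 5487.7066 = 6149.9830

6149.9830 $/yr


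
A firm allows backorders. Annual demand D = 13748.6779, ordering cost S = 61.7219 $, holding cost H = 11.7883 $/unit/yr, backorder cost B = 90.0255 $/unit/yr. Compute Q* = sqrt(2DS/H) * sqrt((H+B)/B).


sqrt(2DS/H) = 379.4369
sqrt((H+B)/B) = 1.0635
Q* = 379.4369 * 1.0635 = 403.5154

403.5154 units


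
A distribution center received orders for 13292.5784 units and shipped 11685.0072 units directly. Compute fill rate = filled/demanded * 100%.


FR = 11685.0072 / 13292.5784 * 100 = 87.9063

87.9063%


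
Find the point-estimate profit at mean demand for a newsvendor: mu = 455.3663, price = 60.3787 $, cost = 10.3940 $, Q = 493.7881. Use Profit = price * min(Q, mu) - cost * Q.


Sales at mu = min(493.7881, 455.3663) = 455.3663
Revenue = 60.3787 * 455.3663 = 27494.4252
Total cost = 10.3940 * 493.7881 = 5132.4335
Profit = 27494.4252 - 5132.4335 = 22361.9917

22361.9917 $


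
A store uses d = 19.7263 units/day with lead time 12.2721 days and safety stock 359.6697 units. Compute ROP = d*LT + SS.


d*LT = 19.7263 * 12.2721 = 242.0831
ROP = 242.0831 + 359.6697 = 601.7528

601.7528 units


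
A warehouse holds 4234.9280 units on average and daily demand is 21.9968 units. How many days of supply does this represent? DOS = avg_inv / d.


DOS = 4234.9280 / 21.9968 = 192.5247

192.5247 days


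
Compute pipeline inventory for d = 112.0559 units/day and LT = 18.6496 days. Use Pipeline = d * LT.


Pipeline = 112.0559 * 18.6496 = 2089.7977

2089.7977 units


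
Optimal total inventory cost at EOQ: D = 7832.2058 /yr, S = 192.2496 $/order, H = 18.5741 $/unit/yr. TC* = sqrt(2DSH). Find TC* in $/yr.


2*D*S*H = 55935472.4259
TC* = sqrt(55935472.4259) = 7479.0021

7479.0021 $/yr


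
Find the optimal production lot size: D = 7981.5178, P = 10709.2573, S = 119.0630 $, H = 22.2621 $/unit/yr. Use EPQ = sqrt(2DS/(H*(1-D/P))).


1 - D/P = 1 - 0.7453 = 0.2547
H*(1-D/P) = 5.6703
2DS = 1900606.9076
EPQ = sqrt(335183.5022) = 578.9503

578.9503 units


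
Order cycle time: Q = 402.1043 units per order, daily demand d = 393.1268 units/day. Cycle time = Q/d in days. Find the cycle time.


Cycle = 402.1043 / 393.1268 = 1.0228

1.0228 days


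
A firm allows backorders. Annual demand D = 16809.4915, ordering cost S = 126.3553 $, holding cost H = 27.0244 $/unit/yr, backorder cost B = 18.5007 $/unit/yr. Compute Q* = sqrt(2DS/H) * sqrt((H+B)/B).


sqrt(2DS/H) = 396.4706
sqrt((H+B)/B) = 1.5687
Q* = 396.4706 * 1.5687 = 621.9312

621.9312 units


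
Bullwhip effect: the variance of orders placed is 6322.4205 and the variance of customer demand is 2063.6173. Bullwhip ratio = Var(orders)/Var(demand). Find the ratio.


BW = 6322.4205 / 2063.6173 = 3.0638

3.0638


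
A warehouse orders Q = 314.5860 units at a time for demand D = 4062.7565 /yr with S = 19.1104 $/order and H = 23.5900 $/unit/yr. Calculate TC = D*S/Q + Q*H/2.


Ordering cost = D*S/Q = 246.8034
Holding cost = Q*H/2 = 3710.5419
TC = 246.8034 + 3710.5419 = 3957.3453

3957.3453 $/yr


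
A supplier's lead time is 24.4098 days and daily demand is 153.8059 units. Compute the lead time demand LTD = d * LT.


LTD = 153.8059 * 24.4098 = 3754.3713

3754.3713 units


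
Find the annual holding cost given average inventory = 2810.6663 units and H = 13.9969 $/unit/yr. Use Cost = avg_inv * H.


Cost = 2810.6663 * 13.9969 = 39340.6151

39340.6151 $/yr


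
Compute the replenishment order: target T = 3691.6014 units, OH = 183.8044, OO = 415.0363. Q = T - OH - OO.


Inventory position = OH + OO = 183.8044 + 415.0363 = 598.8407
Q = 3691.6014 - 598.8407 = 3092.7607

3092.7607 units


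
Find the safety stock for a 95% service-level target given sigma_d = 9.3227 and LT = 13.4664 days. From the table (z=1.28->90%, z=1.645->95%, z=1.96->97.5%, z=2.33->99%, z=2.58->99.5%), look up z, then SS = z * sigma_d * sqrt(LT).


From the table, SL = 95% corresponds to z = 1.645
sqrt(LT) = sqrt(13.4664) = 3.6697
SS = 1.645 * 9.3227 * 3.6697 = 56.2773

56.2773 units


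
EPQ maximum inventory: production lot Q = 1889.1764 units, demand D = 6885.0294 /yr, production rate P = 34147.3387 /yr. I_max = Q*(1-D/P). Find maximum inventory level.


D/P = 0.2016
1 - D/P = 0.7984
I_max = 1889.1764 * 0.7984 = 1508.2672

1508.2672 units


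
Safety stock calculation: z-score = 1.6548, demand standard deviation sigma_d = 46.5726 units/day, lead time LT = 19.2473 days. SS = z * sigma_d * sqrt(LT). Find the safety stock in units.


sqrt(LT) = sqrt(19.2473) = 4.3872
SS = 1.6548 * 46.5726 * 4.3872 = 338.1122

338.1122 units


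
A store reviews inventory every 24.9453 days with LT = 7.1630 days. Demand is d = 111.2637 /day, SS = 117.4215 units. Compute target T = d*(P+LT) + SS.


P + LT = 32.1083
d*(P+LT) = 111.2637 * 32.1083 = 3572.4883
T = 3572.4883 + 117.4215 = 3689.9098

3689.9098 units


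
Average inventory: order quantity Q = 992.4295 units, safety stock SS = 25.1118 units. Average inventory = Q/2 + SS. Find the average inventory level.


Q/2 = 496.2147
Avg = 496.2147 + 25.1118 = 521.3265

521.3265 units


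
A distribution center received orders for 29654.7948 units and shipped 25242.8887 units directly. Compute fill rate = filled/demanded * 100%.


FR = 25242.8887 / 29654.7948 * 100 = 85.1225

85.1225%


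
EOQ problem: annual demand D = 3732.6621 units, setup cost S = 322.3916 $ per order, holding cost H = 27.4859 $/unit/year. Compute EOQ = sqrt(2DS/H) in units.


2*D*S = 2 * 3732.6621 * 322.3916 = 2406757.8134
2*D*S/H = 87563.3621
EOQ = sqrt(87563.3621) = 295.9111

295.9111 units


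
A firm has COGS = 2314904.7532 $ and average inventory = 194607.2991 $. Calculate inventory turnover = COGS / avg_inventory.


Turnover = 2314904.7532 / 194607.2991 = 11.8953

11.8953


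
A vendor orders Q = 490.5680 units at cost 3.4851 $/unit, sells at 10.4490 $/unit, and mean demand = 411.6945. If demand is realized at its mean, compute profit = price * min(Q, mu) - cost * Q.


Sales at mu = min(490.5680, 411.6945) = 411.6945
Revenue = 10.4490 * 411.6945 = 4301.7958
Total cost = 3.4851 * 490.5680 = 1709.6785
Profit = 4301.7958 - 1709.6785 = 2592.1173

2592.1173 $


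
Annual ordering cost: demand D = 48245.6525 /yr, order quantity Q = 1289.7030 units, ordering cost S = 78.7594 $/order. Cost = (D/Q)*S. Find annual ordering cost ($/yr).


Number of orders = D/Q = 37.4083
Cost = 37.4083 * 78.7594 = 2946.2587

2946.2587 $/yr


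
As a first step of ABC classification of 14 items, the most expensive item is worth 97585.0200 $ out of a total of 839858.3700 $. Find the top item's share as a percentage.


Top item = 97585.0200
Total = 839858.3700
Percentage = 97585.0200 / 839858.3700 * 100 = 11.6192

11.6192%


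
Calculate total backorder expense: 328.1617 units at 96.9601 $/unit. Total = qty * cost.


Total = 328.1617 * 96.9601 = 31818.5912

31818.5912 $


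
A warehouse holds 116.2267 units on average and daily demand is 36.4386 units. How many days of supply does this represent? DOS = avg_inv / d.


DOS = 116.2267 / 36.4386 = 3.1897

3.1897 days


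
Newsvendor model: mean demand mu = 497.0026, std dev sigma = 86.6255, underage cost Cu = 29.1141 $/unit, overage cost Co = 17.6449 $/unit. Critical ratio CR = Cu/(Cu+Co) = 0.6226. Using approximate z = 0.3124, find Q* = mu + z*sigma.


CR = Cu/(Cu+Co) = 29.1141/(29.1141+17.6449) = 0.6226
z = 0.3124
Q* = 497.0026 + 0.3124 * 86.6255 = 524.0644

524.0644 units


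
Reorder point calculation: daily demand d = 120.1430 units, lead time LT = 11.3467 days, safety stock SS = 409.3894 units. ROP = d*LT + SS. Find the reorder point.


d*LT = 120.1430 * 11.3467 = 1363.2266
ROP = 1363.2266 + 409.3894 = 1772.6160

1772.6160 units


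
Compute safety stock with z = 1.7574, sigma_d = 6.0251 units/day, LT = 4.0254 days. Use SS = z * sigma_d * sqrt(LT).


sqrt(LT) = sqrt(4.0254) = 2.0063
SS = 1.7574 * 6.0251 * 2.0063 = 21.2442

21.2442 units


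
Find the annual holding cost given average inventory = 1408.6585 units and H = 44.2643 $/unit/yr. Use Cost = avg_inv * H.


Cost = 1408.6585 * 44.2643 = 62353.2824

62353.2824 $/yr


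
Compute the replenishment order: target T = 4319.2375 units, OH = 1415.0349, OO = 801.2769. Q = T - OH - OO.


Inventory position = OH + OO = 1415.0349 + 801.2769 = 2216.3118
Q = 4319.2375 - 2216.3118 = 2102.9257

2102.9257 units


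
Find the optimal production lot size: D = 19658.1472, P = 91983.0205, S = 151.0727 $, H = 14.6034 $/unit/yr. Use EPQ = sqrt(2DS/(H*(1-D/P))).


1 - D/P = 1 - 0.2137 = 0.7863
H*(1-D/P) = 11.4824
2DS = 5939618.7490
EPQ = sqrt(517278.6734) = 719.2209

719.2209 units


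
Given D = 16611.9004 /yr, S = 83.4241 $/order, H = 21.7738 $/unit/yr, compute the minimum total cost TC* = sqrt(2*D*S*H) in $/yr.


2*D*S*H = 60349694.1901
TC* = sqrt(60349694.1901) = 7768.5066

7768.5066 $/yr


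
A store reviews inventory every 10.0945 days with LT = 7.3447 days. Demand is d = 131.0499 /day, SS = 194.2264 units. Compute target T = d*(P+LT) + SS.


P + LT = 17.4392
d*(P+LT) = 131.0499 * 17.4392 = 2285.4054
T = 2285.4054 + 194.2264 = 2479.6318

2479.6318 units


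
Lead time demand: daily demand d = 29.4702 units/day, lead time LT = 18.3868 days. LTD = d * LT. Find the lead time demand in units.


LTD = 29.4702 * 18.3868 = 541.8627

541.8627 units


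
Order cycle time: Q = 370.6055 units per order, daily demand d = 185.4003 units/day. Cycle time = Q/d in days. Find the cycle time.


Cycle = 370.6055 / 185.4003 = 1.9989

1.9989 days


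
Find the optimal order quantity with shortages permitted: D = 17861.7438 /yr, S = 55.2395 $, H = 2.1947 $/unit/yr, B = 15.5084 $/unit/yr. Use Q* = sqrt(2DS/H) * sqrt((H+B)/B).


sqrt(2DS/H) = 948.2311
sqrt((H+B)/B) = 1.0684
Q* = 948.2311 * 1.0684 = 1013.1071

1013.1071 units


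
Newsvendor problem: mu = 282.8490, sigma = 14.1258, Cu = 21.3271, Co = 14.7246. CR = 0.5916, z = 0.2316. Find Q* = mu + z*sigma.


CR = Cu/(Cu+Co) = 21.3271/(21.3271+14.7246) = 0.5916
z = 0.2316
Q* = 282.8490 + 0.2316 * 14.1258 = 286.1205

286.1205 units


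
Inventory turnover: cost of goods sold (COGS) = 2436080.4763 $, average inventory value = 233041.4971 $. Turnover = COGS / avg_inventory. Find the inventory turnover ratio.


Turnover = 2436080.4763 / 233041.4971 = 10.4534

10.4534


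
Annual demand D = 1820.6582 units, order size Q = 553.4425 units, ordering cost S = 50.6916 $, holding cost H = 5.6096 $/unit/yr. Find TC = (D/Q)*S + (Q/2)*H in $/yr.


Ordering cost = D*S/Q = 166.7600
Holding cost = Q*H/2 = 1552.2955
TC = 166.7600 + 1552.2955 = 1719.0555

1719.0555 $/yr


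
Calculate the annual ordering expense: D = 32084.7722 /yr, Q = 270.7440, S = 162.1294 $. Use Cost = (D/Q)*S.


Number of orders = D/Q = 118.5059
Cost = 118.5059 * 162.1294 = 19213.2969

19213.2969 $/yr


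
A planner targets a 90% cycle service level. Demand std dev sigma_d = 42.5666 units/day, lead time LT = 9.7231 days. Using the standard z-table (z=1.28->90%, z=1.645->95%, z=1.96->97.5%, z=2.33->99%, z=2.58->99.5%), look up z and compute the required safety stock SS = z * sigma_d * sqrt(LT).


From the table, SL = 90% corresponds to z = 1.28
sqrt(LT) = sqrt(9.7231) = 3.1182
SS = 1.28 * 42.5666 * 3.1182 = 169.8953

169.8953 units


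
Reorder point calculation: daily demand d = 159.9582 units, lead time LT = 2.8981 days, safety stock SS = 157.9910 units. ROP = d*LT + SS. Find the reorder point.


d*LT = 159.9582 * 2.8981 = 463.5749
ROP = 463.5749 + 157.9910 = 621.5659

621.5659 units


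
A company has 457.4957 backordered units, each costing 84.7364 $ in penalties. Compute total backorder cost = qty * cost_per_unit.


Total = 457.4957 * 84.7364 = 38766.5386

38766.5386 $


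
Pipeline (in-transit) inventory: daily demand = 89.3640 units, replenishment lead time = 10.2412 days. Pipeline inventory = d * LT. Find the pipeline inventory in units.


Pipeline = 89.3640 * 10.2412 = 915.1946

915.1946 units


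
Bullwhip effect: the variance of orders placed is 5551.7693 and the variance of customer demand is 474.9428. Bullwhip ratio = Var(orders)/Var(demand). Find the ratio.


BW = 5551.7693 / 474.9428 = 11.6893

11.6893


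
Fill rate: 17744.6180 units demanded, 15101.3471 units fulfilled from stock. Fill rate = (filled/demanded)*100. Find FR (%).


FR = 15101.3471 / 17744.6180 * 100 = 85.1038

85.1038%


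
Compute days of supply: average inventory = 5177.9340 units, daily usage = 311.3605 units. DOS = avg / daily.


DOS = 5177.9340 / 311.3605 = 16.6300

16.6300 days


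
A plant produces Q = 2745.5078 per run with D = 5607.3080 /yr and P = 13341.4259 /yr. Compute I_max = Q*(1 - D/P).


D/P = 0.4203
1 - D/P = 0.5797
I_max = 2745.5078 * 0.5797 = 1591.5901

1591.5901 units


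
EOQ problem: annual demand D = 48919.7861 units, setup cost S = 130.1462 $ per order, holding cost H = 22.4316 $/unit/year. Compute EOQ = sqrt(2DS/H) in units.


2*D*S = 2 * 48919.7861 * 130.1462 = 12733448.5315
2*D*S/H = 567656.7223
EOQ = sqrt(567656.7223) = 753.4300

753.4300 units


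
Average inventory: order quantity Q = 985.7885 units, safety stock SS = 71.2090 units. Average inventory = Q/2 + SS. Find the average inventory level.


Q/2 = 492.8942
Avg = 492.8942 + 71.2090 = 564.1033

564.1033 units


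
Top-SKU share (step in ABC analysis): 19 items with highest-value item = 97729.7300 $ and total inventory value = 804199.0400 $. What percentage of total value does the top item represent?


Top item = 97729.7300
Total = 804199.0400
Percentage = 97729.7300 / 804199.0400 * 100 = 12.1524

12.1524%


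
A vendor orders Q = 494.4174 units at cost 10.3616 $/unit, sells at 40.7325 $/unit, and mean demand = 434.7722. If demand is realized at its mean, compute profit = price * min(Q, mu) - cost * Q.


Sales at mu = min(494.4174, 434.7722) = 434.7722
Revenue = 40.7325 * 434.7722 = 17709.3586
Total cost = 10.3616 * 494.4174 = 5122.9553
Profit = 17709.3586 - 5122.9553 = 12586.4033

12586.4033 $


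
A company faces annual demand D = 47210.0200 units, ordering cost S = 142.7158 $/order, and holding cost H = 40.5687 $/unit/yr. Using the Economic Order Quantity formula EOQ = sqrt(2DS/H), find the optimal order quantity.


2*D*S = 2 * 47210.0200 * 142.7158 = 13475231.5446
2*D*S/H = 332158.3276
EOQ = sqrt(332158.3276) = 576.3318

576.3318 units


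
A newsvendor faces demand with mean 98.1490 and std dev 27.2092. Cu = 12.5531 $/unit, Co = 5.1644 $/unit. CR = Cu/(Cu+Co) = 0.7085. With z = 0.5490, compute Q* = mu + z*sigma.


CR = Cu/(Cu+Co) = 12.5531/(12.5531+5.1644) = 0.7085
z = 0.5490
Q* = 98.1490 + 0.5490 * 27.2092 = 113.0869

113.0869 units


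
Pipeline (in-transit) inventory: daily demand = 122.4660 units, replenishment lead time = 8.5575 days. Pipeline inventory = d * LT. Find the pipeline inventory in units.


Pipeline = 122.4660 * 8.5575 = 1048.0028

1048.0028 units


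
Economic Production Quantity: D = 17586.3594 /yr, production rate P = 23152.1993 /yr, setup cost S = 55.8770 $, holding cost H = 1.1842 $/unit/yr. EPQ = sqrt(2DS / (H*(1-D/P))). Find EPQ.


1 - D/P = 1 - 0.7596 = 0.2404
H*(1-D/P) = 0.2847
2DS = 1965346.0084
EPQ = sqrt(6903598.1991) = 2627.4699

2627.4699 units


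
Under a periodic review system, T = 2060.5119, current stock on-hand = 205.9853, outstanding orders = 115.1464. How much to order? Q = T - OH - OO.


Inventory position = OH + OO = 205.9853 + 115.1464 = 321.1317
Q = 2060.5119 - 321.1317 = 1739.3802

1739.3802 units


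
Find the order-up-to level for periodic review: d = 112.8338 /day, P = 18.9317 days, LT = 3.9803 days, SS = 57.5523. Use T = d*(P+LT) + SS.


P + LT = 22.9120
d*(P+LT) = 112.8338 * 22.9120 = 2585.2480
T = 2585.2480 + 57.5523 = 2642.8003

2642.8003 units


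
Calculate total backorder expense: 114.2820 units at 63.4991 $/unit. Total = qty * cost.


Total = 114.2820 * 63.4991 = 7256.8041

7256.8041 $


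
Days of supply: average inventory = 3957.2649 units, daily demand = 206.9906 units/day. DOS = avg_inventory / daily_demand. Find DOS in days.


DOS = 3957.2649 / 206.9906 = 19.1181

19.1181 days


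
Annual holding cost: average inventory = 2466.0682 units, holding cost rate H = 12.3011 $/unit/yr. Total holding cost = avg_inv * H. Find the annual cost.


Cost = 2466.0682 * 12.3011 = 30335.3515

30335.3515 $/yr


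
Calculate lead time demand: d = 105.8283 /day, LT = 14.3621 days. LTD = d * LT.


LTD = 105.8283 * 14.3621 = 1519.9166

1519.9166 units


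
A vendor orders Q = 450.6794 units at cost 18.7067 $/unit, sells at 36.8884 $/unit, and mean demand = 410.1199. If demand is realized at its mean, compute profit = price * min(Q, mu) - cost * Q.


Sales at mu = min(450.6794, 410.1199) = 410.1199
Revenue = 36.8884 * 410.1199 = 15128.6669
Total cost = 18.7067 * 450.6794 = 8430.7243
Profit = 15128.6669 - 8430.7243 = 6697.9426

6697.9426 $


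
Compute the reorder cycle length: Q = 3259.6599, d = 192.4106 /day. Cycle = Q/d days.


Cycle = 3259.6599 / 192.4106 = 16.9412

16.9412 days


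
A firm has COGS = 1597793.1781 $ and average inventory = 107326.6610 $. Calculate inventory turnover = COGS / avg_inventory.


Turnover = 1597793.1781 / 107326.6610 = 14.8872

14.8872


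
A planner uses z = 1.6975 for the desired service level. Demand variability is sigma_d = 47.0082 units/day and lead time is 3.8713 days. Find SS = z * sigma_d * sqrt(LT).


sqrt(LT) = sqrt(3.8713) = 1.9676
SS = 1.6975 * 47.0082 * 1.9676 = 157.0044

157.0044 units


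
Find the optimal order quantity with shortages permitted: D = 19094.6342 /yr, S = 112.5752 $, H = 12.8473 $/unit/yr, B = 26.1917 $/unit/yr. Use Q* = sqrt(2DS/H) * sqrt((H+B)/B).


sqrt(2DS/H) = 578.4770
sqrt((H+B)/B) = 1.2209
Q* = 578.4770 * 1.2209 = 706.2421

706.2421 units


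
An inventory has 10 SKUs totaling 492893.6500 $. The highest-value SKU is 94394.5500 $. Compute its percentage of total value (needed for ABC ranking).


Top item = 94394.5500
Total = 492893.6500
Percentage = 94394.5500 / 492893.6500 * 100 = 19.1511

19.1511%


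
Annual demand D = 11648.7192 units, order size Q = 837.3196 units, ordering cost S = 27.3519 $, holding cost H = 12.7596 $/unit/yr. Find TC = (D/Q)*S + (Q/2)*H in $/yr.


Ordering cost = D*S/Q = 380.5173
Holding cost = Q*H/2 = 5341.9316
TC = 380.5173 + 5341.9316 = 5722.4489

5722.4489 $/yr


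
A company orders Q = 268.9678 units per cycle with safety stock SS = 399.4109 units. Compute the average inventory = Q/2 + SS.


Q/2 = 134.4839
Avg = 134.4839 + 399.4109 = 533.8948

533.8948 units


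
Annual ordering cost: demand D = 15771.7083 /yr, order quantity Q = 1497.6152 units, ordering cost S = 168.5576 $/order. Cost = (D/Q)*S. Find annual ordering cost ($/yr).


Number of orders = D/Q = 10.5312
Cost = 10.5312 * 168.5576 = 1775.1164

1775.1164 $/yr
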